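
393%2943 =393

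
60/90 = 2/3 = 0.67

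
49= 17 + 32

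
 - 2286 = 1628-3914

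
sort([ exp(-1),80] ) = [exp(-1 ), 80]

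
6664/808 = 833/101= 8.25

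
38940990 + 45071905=84012895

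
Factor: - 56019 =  - 3^1*71^1*263^1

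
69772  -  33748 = 36024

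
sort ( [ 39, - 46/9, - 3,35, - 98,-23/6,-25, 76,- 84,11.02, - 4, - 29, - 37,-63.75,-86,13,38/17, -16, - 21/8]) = [ - 98, - 86, - 84, - 63.75, - 37  ,-29, - 25, - 16, - 46/9,-4, - 23/6,- 3,- 21/8,38/17, 11.02, 13,35 , 39, 76] 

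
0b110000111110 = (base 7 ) 12065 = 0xC3E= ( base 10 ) 3134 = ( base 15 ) dde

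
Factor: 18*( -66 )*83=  - 2^2*3^3*11^1*83^1 = - 98604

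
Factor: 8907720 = 2^3*3^1 * 5^1*74231^1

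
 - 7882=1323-9205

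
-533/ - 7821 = 533/7821 = 0.07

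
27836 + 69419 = 97255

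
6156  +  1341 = 7497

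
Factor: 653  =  653^1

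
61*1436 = 87596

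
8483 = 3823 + 4660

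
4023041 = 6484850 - 2461809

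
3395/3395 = 1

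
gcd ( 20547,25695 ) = 9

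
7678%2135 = 1273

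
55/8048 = 55/8048 = 0.01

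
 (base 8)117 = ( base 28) 2N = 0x4F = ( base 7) 142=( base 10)79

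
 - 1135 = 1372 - 2507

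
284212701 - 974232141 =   -  690019440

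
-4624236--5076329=452093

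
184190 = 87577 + 96613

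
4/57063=4/57063 = 0.00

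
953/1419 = 953/1419 = 0.67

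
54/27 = 2=2.00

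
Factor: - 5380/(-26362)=10/49= 2^1 *5^1*7^( - 2 ) 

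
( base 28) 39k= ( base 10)2624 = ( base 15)B9E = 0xA40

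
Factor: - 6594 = - 2^1*3^1*7^1*157^1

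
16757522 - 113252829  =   - 96495307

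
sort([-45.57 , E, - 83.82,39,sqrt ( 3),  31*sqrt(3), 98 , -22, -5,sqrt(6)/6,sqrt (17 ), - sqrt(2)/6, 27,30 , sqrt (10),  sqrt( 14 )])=[ - 83.82,  -  45.57,  -  22, - 5, - sqrt( 2) /6,  sqrt(6 ) /6  ,  sqrt(3),E , sqrt(10), sqrt(14), sqrt (17), 27, 30,39,31*sqrt(3), 98 ]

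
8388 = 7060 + 1328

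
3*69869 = 209607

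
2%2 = 0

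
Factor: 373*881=328613=373^1*881^1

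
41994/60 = 699 + 9/10 = 699.90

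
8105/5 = 1621=1621.00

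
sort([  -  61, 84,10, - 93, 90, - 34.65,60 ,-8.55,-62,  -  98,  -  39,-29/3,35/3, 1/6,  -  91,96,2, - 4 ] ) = [-98,- 93, - 91, - 62, - 61,-39, - 34.65, - 29/3,  -  8.55, - 4, 1/6,2,10 , 35/3, 60,84, 90,96] 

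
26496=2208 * 12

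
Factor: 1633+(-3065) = - 2^3*179^1 =-1432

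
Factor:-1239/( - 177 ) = 7^1 = 7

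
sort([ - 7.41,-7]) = [ - 7.41,  -  7]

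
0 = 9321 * 0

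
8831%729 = 83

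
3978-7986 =- 4008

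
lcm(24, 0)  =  0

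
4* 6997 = 27988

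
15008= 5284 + 9724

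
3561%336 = 201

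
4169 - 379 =3790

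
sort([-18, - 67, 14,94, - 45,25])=[ -67, - 45, - 18 , 14,25,  94] 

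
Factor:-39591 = - 3^2*53^1*83^1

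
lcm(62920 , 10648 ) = 692120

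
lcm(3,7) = 21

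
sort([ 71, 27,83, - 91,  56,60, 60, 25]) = [ - 91,25,27,56, 60,  60,71,83] 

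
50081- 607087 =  - 557006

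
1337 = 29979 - 28642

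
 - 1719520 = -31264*55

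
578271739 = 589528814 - 11257075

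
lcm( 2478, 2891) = 17346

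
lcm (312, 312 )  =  312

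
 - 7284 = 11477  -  18761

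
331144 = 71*4664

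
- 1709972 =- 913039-796933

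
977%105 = 32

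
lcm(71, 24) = 1704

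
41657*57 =2374449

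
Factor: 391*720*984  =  277015680  =  2^7*3^3*5^1*17^1 * 23^1*41^1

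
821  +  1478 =2299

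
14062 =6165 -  - 7897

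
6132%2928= 276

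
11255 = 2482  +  8773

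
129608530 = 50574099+79034431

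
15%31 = 15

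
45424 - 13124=32300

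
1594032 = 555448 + 1038584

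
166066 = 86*1931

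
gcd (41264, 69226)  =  2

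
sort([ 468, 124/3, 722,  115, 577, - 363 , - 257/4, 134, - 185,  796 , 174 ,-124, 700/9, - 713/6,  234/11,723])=[ - 363, - 185, - 124,-713/6,-257/4, 234/11,  124/3, 700/9, 115,134, 174,  468, 577,  722 , 723, 796]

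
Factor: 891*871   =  776061 = 3^4*11^1* 13^1* 67^1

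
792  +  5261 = 6053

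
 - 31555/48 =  - 658  +  29/48  =  -657.40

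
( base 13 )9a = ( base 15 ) 87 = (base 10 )127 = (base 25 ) 52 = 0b1111111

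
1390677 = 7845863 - 6455186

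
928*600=556800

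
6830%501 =317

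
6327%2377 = 1573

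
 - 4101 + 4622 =521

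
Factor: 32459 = 7^1 * 4637^1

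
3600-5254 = - 1654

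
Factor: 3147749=11^1 * 19^1  *  15061^1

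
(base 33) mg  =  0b1011100110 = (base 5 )10432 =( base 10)742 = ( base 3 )1000111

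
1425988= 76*18763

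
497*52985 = 26333545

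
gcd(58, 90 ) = 2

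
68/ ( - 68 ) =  - 1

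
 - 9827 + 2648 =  - 7179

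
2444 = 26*94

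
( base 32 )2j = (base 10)83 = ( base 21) 3k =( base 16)53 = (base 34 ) 2F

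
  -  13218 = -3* 4406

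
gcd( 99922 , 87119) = 1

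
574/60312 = 41/4308 = 0.01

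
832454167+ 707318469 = 1539772636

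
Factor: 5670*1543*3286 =2^2 * 3^4* 5^1*7^1*31^1*53^1*1543^1 = 28748589660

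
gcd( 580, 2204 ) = 116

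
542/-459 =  - 542/459 = - 1.18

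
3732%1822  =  88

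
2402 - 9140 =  - 6738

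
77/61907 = 77/61907 = 0.00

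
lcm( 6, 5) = 30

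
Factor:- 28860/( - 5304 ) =2^(-1 ) * 5^1*17^(- 1 )*37^1  =  185/34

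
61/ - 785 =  - 61/785 = - 0.08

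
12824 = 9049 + 3775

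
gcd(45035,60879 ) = 1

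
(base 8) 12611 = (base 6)41305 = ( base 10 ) 5513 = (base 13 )2681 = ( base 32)5C9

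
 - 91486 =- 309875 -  - 218389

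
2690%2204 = 486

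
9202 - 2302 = 6900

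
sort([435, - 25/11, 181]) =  [ -25/11,181, 435]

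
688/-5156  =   - 1 + 1117/1289=-0.13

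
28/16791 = 28/16791 = 0.00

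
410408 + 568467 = 978875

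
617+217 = 834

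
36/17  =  2 + 2/17 = 2.12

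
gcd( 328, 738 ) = 82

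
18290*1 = 18290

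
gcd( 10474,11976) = 2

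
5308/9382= 2654/4691 = 0.57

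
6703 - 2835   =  3868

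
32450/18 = 16225/9 = 1802.78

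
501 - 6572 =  - 6071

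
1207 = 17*71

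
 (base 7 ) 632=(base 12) 225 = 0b100111101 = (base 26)c5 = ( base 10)317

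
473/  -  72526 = -1 + 72053/72526 = -0.01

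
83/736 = 83/736 = 0.11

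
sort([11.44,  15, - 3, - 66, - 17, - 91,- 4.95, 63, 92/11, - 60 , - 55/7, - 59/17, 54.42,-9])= [ - 91, - 66, - 60 , - 17, - 9, - 55/7, - 4.95,-59/17, - 3,92/11,11.44 , 15,54.42,63] 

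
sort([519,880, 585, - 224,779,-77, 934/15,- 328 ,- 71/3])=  [  -  328, - 224, - 77,-71/3 , 934/15,519, 585, 779 , 880]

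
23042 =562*41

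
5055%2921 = 2134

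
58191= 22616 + 35575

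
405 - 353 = 52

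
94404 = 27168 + 67236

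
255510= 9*28390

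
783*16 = 12528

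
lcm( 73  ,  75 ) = 5475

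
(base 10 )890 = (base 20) 24A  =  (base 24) 1D2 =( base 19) 28G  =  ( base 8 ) 1572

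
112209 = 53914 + 58295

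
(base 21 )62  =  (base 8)200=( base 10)128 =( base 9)152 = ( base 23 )5D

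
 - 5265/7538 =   -  5265/7538= -0.70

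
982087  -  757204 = 224883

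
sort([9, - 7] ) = [ - 7, 9]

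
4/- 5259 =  - 1 + 5255/5259 = - 0.00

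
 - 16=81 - 97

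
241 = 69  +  172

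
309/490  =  309/490= 0.63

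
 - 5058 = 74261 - 79319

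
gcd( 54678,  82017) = 27339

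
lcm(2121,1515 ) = 10605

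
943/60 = 15 + 43/60 = 15.72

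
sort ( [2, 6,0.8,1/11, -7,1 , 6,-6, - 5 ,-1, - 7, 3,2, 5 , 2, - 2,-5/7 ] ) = [ - 7,-7, - 6 , -5, -2, -1, - 5/7,  1/11,0.8,1,2,2, 2, 3, 5, 6,6]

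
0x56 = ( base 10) 86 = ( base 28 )32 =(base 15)5B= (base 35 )2g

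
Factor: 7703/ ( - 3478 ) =  -  2^( - 1)*37^ ( - 1 )*47^(-1 )*7703^1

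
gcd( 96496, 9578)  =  2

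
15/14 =15/14 = 1.07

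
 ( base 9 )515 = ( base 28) ER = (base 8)643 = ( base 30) dt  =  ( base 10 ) 419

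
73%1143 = 73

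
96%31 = 3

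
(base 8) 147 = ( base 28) 3J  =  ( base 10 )103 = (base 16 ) 67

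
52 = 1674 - 1622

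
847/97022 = 847/97022 = 0.01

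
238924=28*8533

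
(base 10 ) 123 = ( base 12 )a3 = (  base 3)11120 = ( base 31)3u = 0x7B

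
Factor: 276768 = 2^5 * 3^2*31^2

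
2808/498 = 5 + 53/83 = 5.64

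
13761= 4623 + 9138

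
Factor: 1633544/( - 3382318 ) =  - 2^2 * 11^1* 19^1 * 37^(  -  1 ) * 977^1*45707^( - 1 ) = - 816772/1691159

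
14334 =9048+5286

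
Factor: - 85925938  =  - 2^1*7^1*6137567^1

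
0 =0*781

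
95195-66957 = 28238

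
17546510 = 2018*8695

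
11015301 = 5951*1851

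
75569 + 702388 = 777957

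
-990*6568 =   -  6502320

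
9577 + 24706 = 34283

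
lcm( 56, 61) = 3416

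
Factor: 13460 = 2^2*5^1 * 673^1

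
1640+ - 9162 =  - 7522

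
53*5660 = 299980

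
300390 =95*3162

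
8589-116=8473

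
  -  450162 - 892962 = -1343124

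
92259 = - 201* (- 459 ) 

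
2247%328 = 279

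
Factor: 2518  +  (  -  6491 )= -29^1*137^1 = - 3973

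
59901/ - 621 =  - 97 + 112/207 = -96.46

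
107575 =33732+73843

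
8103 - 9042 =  -939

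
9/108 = 1/12  =  0.08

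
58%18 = 4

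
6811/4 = 1702  +  3/4 = 1702.75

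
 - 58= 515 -573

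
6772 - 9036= - 2264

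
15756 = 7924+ 7832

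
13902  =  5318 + 8584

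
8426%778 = 646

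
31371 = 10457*3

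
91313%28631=5420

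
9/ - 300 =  - 3/100 = - 0.03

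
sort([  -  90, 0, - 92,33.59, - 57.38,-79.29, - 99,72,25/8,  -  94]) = [ - 99, - 94, - 92, - 90,  -  79.29,-57.38, 0, 25/8, 33.59,72 ]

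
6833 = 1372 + 5461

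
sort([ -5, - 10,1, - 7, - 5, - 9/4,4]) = [-10, - 7, - 5, - 5, - 9/4,1,4 ]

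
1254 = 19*66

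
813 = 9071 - 8258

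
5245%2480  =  285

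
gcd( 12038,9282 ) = 26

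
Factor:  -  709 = -709^1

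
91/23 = 91/23=3.96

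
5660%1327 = 352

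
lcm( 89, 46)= 4094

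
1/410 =1/410 = 0.00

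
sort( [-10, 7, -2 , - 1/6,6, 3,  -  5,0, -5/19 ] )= [ - 10, - 5, - 2, - 5/19, - 1/6,0, 3,  6, 7 ] 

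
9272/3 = 9272/3= 3090.67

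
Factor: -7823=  -7823^1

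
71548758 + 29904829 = 101453587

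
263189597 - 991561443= - 728371846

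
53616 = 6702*8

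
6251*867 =5419617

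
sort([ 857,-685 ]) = [ - 685,857]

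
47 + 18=65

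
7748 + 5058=12806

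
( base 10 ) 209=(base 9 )252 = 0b11010001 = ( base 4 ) 3101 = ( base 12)155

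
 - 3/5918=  - 1 + 5915/5918 = - 0.00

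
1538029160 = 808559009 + 729470151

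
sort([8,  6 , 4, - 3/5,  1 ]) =[ - 3/5 , 1,4,6, 8 ]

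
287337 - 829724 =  - 542387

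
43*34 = 1462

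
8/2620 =2/655 = 0.00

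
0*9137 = 0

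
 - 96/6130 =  - 48/3065 = - 0.02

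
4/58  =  2/29=0.07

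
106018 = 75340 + 30678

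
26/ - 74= - 1 + 24/37  =  -  0.35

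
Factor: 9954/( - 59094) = - 7^(-1)*67^(-1)*79^1 = - 79/469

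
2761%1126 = 509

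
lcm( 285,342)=1710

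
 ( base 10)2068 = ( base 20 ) 538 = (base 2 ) 100000010100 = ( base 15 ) 92d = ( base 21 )4EA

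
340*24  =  8160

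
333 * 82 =27306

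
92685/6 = 15447 + 1/2 = 15447.50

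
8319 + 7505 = 15824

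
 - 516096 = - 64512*8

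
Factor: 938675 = 5^2*37547^1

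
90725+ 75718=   166443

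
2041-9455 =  - 7414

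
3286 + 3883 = 7169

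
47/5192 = 47/5192 = 0.01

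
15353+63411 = 78764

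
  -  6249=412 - 6661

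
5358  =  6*893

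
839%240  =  119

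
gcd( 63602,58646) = 826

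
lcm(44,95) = 4180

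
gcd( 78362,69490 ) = 2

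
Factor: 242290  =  2^1*5^1 *24229^1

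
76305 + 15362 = 91667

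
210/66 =3+2/11 = 3.18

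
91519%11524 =10851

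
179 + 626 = 805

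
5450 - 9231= - 3781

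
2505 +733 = 3238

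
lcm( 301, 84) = 3612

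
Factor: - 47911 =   -  47911^1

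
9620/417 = 9620/417 = 23.07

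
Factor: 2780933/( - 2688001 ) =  - 41^( - 1)*53^( - 1)*1237^( - 1 )*2780933^1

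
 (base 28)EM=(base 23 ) I0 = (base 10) 414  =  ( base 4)12132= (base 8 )636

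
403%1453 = 403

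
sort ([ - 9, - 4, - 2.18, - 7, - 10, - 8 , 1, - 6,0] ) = [ - 10, -9, - 8, - 7,- 6, - 4, - 2.18 , 0, 1 ] 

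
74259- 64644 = 9615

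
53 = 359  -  306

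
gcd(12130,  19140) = 10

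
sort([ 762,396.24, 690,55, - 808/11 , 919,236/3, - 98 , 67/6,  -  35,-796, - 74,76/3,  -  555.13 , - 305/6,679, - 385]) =[-796, - 555.13, - 385, - 98, - 74, - 808/11, - 305/6,-35,67/6,76/3, 55,236/3,396.24 , 679,690,762,919]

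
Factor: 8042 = 2^1*4021^1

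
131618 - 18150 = 113468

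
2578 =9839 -7261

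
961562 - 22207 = 939355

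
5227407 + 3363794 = 8591201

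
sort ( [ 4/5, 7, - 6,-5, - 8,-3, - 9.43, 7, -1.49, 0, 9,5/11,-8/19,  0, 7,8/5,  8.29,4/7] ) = [-9.43, - 8,-6, - 5,-3, - 1.49, - 8/19,0,0, 5/11, 4/7,4/5, 8/5, 7,7 , 7, 8.29 , 9 ]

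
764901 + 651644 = 1416545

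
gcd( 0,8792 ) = 8792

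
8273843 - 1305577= 6968266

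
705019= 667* 1057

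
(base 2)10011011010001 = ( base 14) 389b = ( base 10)9937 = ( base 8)23321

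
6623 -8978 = - 2355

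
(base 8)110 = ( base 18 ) 40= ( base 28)2g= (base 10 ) 72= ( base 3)2200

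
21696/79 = 274 + 50/79 =274.63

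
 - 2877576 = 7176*( - 401) 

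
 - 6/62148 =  - 1/10358 = -0.00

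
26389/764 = 34+ 413/764 = 34.54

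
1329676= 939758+389918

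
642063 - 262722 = 379341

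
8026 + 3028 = 11054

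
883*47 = 41501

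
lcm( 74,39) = 2886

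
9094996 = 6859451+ 2235545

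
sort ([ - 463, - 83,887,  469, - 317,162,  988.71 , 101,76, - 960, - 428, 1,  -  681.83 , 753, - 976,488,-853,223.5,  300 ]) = [ - 976 , - 960, - 853, - 681.83,-463, - 428, - 317, - 83, 1, 76,  101, 162, 223.5,  300 , 469, 488, 753, 887,988.71]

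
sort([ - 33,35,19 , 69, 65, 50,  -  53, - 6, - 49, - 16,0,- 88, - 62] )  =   [- 88 , - 62,-53, - 49,  -  33, - 16,-6,0, 19, 35,50,  65,69]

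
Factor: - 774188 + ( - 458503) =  - 1232691 = - 3^1*193^1*2129^1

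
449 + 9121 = 9570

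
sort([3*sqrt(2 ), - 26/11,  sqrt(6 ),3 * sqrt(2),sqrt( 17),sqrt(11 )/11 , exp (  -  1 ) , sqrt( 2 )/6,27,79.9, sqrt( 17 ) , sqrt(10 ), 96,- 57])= [ - 57, - 26/11, sqrt( 2 ) /6,  sqrt(11) /11 , exp(- 1) , sqrt( 6 ), sqrt(10 ), sqrt (17), sqrt( 17 ),3*sqrt(2) , 3 * sqrt( 2), 27, 79.9,96 ]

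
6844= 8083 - 1239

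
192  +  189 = 381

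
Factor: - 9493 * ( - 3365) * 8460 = 2^2*3^2 * 5^2*11^1 * 47^1*673^1*863^1 = 270245774700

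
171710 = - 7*( - 24530)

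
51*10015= 510765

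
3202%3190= 12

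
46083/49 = 940 +23/49 = 940.47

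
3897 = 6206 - 2309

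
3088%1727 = 1361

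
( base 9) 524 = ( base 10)427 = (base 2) 110101011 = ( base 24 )HJ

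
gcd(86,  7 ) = 1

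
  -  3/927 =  - 1/309 = - 0.00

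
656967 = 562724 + 94243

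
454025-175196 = 278829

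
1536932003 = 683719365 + 853212638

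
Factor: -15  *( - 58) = 2^1*3^1*5^1*29^1=870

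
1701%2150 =1701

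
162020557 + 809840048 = 971860605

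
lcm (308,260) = 20020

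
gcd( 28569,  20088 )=3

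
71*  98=6958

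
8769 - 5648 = 3121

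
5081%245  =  181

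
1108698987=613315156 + 495383831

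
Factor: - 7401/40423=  - 3^1 *2467^1*40423^( - 1 )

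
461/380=1+ 81/380 = 1.21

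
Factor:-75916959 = - 3^1*1187^1*21319^1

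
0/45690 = 0=0.00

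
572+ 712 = 1284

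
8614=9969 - 1355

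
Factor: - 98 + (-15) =-113 = - 113^1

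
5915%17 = 16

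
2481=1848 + 633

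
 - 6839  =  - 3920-2919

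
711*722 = 513342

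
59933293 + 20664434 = 80597727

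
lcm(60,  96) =480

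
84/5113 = 84/5113 = 0.02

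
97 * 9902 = 960494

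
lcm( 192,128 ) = 384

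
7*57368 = 401576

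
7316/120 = 1829/30 = 60.97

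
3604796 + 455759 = 4060555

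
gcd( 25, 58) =1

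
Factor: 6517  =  7^3*19^1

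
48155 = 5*9631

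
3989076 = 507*7868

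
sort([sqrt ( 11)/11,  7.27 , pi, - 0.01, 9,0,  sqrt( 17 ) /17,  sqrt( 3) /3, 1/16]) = [ -0.01,0,1/16,sqrt( 17 ) /17, sqrt(11)/11, sqrt(3 ) /3, pi, 7.27,9 ]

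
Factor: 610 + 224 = 2^1 * 3^1*139^1 = 834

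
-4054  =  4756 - 8810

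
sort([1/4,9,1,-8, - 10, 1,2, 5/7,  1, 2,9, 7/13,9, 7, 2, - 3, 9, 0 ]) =[ - 10, - 8, - 3, 0, 1/4, 7/13,5/7,1,1, 1,2, 2, 2,7,  9,9, 9, 9] 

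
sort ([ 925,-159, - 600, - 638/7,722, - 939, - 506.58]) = [-939,- 600, - 506.58, - 159, - 638/7,722, 925] 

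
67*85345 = 5718115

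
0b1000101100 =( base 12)3a4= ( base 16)22C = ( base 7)1423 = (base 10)556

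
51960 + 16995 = 68955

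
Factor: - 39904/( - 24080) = 58/35 = 2^1 * 5^( - 1)*7^( - 1 ) * 29^1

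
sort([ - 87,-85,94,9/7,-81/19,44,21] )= [ - 87,  -  85, - 81/19, 9/7 , 21,44, 94]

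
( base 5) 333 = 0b1011101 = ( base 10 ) 93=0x5D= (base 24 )3l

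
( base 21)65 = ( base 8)203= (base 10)131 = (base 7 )245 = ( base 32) 43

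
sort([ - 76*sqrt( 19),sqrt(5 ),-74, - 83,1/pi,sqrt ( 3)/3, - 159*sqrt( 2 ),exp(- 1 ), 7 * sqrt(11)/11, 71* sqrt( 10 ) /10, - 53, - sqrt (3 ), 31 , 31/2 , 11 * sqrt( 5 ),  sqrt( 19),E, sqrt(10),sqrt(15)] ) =[ - 76*sqrt(19), - 159 * sqrt(2), - 83, - 74,-53, - sqrt( 3), 1/pi,exp( - 1),sqrt( 3 )/3, 7*sqrt(11) /11,sqrt(5 ),  E, sqrt(10 ),sqrt(15),sqrt( 19 ),31/2, 71 * sqrt(10)/10,11* sqrt( 5 ), 31 ] 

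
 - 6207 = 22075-28282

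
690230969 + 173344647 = 863575616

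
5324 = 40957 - 35633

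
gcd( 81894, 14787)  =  3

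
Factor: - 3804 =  - 2^2  *  3^1*317^1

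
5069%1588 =305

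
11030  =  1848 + 9182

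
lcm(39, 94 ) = 3666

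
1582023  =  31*51033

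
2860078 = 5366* 533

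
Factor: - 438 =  - 2^1*3^1*73^1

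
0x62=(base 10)98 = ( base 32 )32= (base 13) 77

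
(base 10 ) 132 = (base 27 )4O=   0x84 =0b10000100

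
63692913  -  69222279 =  - 5529366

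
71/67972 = 71/67972 = 0.00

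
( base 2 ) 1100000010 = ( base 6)3322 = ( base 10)770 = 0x302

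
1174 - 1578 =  - 404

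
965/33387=965/33387 =0.03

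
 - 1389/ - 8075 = 1389/8075 = 0.17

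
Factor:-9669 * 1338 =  - 12937122 = - 2^1*3^2 * 11^1*223^1 * 293^1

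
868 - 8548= - 7680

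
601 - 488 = 113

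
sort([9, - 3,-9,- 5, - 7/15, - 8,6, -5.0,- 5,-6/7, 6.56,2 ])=[-9,-8,-5, - 5.0, - 5, - 3, - 6/7, - 7/15,2,6,6.56,9]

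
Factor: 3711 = 3^1 * 1237^1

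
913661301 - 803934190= 109727111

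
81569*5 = 407845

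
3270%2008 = 1262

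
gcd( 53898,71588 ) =2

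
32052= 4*8013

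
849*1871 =1588479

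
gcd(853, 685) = 1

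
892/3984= 223/996=0.22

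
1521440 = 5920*257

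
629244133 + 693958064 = 1323202197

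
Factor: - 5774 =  - 2^1 *2887^1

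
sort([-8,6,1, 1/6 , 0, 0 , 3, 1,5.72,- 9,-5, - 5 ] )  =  [ - 9, - 8, - 5 , - 5,0, 0, 1/6, 1, 1, 3, 5.72,6]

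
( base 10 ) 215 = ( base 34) 6B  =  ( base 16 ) D7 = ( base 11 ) 186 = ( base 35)65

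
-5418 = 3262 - 8680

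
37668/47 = 801 + 21/47  =  801.45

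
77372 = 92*841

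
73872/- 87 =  - 850 + 26/29 = - 849.10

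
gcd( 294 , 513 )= 3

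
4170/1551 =1390/517 = 2.69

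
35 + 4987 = 5022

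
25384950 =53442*475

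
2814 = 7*402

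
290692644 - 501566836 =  - 210874192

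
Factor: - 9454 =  - 2^1*29^1*163^1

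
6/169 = 6/169 = 0.04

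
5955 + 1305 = 7260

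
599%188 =35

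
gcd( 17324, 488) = 244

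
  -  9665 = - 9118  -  547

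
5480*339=1857720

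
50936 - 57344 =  - 6408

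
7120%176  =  80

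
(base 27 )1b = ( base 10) 38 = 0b100110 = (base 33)15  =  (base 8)46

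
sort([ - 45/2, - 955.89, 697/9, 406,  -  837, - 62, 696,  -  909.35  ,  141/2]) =[ - 955.89,-909.35, - 837, -62,-45/2 , 141/2,697/9 , 406, 696 ] 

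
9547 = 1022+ 8525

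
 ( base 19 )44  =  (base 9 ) 88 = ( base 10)80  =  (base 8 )120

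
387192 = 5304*73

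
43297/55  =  787 + 12/55 = 787.22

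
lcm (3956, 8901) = 35604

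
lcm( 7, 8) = 56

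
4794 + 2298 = 7092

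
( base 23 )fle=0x20F0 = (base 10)8432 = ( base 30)9B2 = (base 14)3104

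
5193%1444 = 861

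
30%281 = 30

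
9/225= 1/25 = 0.04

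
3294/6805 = 3294/6805= 0.48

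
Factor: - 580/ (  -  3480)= 2^(- 1)*3^( - 1) =1/6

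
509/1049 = 509/1049=0.49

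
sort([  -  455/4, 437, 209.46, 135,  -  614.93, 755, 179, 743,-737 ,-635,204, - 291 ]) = [ - 737,-635,-614.93,-291, - 455/4,135, 179, 204, 209.46, 437, 743,755 ] 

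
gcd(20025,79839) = 9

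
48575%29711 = 18864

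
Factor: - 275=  - 5^2*11^1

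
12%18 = 12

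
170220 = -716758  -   - 886978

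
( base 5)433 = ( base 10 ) 118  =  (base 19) 64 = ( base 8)166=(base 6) 314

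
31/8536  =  31/8536 = 0.00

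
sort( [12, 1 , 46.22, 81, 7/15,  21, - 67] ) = [-67, 7/15, 1 , 12, 21,46.22 , 81]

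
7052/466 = 3526/233 =15.13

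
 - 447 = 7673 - 8120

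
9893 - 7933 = 1960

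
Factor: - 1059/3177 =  - 3^ (-1 ) = - 1/3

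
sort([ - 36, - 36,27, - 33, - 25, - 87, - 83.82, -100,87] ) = [ - 100, - 87 , - 83.82,-36, - 36, - 33, - 25, 27, 87 ]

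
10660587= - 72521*( - 147)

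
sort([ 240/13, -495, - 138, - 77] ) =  [ - 495,-138, - 77 , 240/13]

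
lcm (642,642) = 642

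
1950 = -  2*(-975) 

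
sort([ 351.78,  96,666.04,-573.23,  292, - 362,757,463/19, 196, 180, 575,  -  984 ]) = [ - 984,  -  573.23, - 362, 463/19,96,180,196, 292,351.78, 575,666.04 , 757 ] 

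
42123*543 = 22872789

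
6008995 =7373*815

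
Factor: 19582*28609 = 560221438 =2^1*7^1*61^1 * 67^1 *9791^1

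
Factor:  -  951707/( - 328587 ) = 3^ ( - 1)*7^( - 1 )*197^1*4831^1*15647^(  -  1 )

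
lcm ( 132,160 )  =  5280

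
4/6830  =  2/3415= 0.00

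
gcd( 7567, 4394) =1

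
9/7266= 3/2422 = 0.00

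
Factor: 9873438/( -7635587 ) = - 2^1*3^1  *  19^( - 1)*31^1  *  79^( - 1)*109^1*487^1*5087^(  -  1)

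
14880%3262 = 1832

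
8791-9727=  - 936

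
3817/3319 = 3817/3319 = 1.15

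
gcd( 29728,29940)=4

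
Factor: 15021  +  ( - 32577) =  - 2^2 * 3^1*7^1*11^1*19^1 = -17556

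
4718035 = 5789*815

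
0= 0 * 801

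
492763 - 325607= 167156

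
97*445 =43165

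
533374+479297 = 1012671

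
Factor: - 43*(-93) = 3999=3^1*31^1 * 43^1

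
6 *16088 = 96528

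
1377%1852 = 1377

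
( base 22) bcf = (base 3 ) 21200112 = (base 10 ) 5603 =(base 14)2083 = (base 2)1010111100011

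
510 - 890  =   -380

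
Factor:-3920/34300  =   - 2^2 * 5^( - 1) * 7^( -1)  =  - 4/35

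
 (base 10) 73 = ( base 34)25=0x49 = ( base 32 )29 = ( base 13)58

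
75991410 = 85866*885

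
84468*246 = 20779128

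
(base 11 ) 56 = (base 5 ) 221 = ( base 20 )31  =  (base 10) 61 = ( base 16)3d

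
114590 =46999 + 67591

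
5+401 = 406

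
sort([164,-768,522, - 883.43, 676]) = [-883.43,-768,164, 522, 676 ]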